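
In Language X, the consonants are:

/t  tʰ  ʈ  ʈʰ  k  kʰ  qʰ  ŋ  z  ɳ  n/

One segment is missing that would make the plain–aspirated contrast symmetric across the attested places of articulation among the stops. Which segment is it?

/q/

alveolar: plain /t/, aspirated /tʰ/.
retroflex: plain /ʈ/, aspirated /ʈʰ/.
velar: plain /k/, aspirated /kʰ/.
uvular: plain —, aspirated /qʰ/.
The uvular row has no plain member, so the gap is the plain uvular stop /q/.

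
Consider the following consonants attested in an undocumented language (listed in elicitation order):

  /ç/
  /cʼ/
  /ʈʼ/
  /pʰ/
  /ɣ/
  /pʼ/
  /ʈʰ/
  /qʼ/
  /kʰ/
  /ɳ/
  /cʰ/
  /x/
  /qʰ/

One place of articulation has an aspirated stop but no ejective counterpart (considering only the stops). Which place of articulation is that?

velar

bilabial: aspirated /pʰ/, ejective /pʼ/.
retroflex: aspirated /ʈʰ/, ejective /ʈʼ/.
palatal: aspirated /cʰ/, ejective /cʼ/.
velar: aspirated /kʰ/, ejective —.
uvular: aspirated /qʰ/, ejective /qʼ/.
Every place of articulation has an ejective member except velar, where /kʼ/ would be expected.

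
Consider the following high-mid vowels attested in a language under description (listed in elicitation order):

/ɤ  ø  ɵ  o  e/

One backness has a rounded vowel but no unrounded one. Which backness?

central

Unrounded: /e/ (front), /ɤ/ (back).
Rounded: /ø/ (front), /ɵ/ (central), /o/ (back).
Every backness has an unrounded member except central, where /ɘ/ would be expected.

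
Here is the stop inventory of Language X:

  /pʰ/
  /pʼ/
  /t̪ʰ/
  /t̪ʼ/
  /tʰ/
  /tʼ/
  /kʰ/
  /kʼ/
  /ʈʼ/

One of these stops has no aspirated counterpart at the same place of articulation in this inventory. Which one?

Bilabial: /pʰ/ ~ /pʼ/
Dental: /t̪ʰ/ ~ /t̪ʼ/
Alveolar: /tʰ/ ~ /tʼ/
Velar: /kʰ/ ~ /kʼ/
Retroflex: only /ʈʼ/ (ejective); no aspirated partner.
So /ʈʼ/ is the unpaired segment.

/ʈʼ/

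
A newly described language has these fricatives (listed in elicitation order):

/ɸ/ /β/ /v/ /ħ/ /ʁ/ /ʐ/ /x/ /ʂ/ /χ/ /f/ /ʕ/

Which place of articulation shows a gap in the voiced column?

velar

Voiceless: /ɸ/ (bilabial), /f/ (labiodental), /ʂ/ (retroflex), /x/ (velar), /χ/ (uvular), /ħ/ (pharyngeal).
Voiced: /β/ (bilabial), /v/ (labiodental), /ʐ/ (retroflex), /ʁ/ (uvular), /ʕ/ (pharyngeal).
Every place of articulation has a voiced member except velar, where /ɣ/ would be expected.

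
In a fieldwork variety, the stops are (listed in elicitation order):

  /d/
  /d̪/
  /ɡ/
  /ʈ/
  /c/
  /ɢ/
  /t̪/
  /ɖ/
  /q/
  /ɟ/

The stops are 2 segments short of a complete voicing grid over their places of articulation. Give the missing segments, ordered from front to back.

place of articulation  voiceless  voiced  
dental            t̪        d̪      
alveolar          —         d       
retroflex         ʈ         ɖ       
palatal           c         ɟ       
velar             —         ɡ       
uvular            q         ɢ       
Gaps, from front to back: alveolar lacks voiceless (/t/); velar lacks voiceless (/k/).

/t/, /k/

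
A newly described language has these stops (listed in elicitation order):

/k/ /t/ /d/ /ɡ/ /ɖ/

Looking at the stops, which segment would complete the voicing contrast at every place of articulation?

Voiceless: /t/ (alveolar), /k/ (velar).
Voiced: /d/ (alveolar), /ɖ/ (retroflex), /ɡ/ (velar).
The retroflex row has no voiceless member, so the gap is the voiceless retroflex stop /ʈ/.

/ʈ/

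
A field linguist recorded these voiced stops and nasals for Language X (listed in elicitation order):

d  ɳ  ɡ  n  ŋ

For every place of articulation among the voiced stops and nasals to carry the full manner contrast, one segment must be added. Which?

Oral stop: /d/ (alveolar), /ɡ/ (velar).
Nasal: /n/ (alveolar), /ɳ/ (retroflex), /ŋ/ (velar).
The retroflex row has no oral stop member, so the gap is the retroflex oral stop /ɖ/.

/ɖ/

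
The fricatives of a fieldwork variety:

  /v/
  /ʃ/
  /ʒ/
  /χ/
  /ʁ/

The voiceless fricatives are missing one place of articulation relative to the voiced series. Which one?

labiodental

labiodental: voiceless —, voiced /v/.
postalveolar: voiceless /ʃ/, voiced /ʒ/.
uvular: voiceless /χ/, voiced /ʁ/.
Every place of articulation has a voiceless member except labiodental, where /f/ would be expected.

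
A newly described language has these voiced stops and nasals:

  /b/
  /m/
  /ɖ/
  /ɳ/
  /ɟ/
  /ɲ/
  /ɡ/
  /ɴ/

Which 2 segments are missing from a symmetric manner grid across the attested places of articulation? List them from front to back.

place of articulation  oral stop  nasal   
bilabial          b         m       
retroflex         ɖ         ɳ       
palatal           ɟ         ɲ       
velar             ɡ         —       
uvular            —         ɴ       
Gaps, from front to back: velar lacks nasal (/ŋ/); uvular lacks oral stop (/ɢ/).

/ŋ/, /ɢ/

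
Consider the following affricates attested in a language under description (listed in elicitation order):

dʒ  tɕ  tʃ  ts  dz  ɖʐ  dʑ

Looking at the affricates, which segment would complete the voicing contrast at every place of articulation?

Voiceless: /ts/ (alveolar), /tʃ/ (postalveolar), /tɕ/ (alveolo-palatal).
Voiced: /dz/ (alveolar), /dʒ/ (postalveolar), /ɖʐ/ (retroflex), /dʑ/ (alveolo-palatal).
The retroflex row has no voiceless member, so the gap is the voiceless retroflex affricate /ʈʂ/.

/ʈʂ/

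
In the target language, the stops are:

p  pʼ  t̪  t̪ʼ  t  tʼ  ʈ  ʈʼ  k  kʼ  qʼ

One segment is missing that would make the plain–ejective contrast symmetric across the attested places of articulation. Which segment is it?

place of articulation  plain     ejective
bilabial          p         pʼ      
dental            t̪        t̪ʼ     
alveolar          t         tʼ      
retroflex         ʈ         ʈʼ      
velar             k         kʼ      
uvular            —         qʼ      
The uvular row has no plain member, so the gap is the plain uvular stop /q/.

/q/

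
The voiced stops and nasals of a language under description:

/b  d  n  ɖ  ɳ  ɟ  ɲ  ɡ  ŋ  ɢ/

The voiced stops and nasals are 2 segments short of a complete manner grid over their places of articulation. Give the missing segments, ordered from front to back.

Oral stop: /b/ (bilabial), /d/ (alveolar), /ɖ/ (retroflex), /ɟ/ (palatal), /ɡ/ (velar), /ɢ/ (uvular).
Nasal: /n/ (alveolar), /ɳ/ (retroflex), /ɲ/ (palatal), /ŋ/ (velar).
Gaps, from front to back: bilabial lacks nasal (/m/); uvular lacks nasal (/ɴ/).

/m/, /ɴ/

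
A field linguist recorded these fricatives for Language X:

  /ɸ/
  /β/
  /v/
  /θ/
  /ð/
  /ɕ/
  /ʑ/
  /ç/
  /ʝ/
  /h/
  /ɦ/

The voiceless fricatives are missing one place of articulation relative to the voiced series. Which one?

place of articulation  voiceless  voiced  
bilabial          ɸ         β       
labiodental       —         v       
dental            θ         ð       
alveolo-palatal   ɕ         ʑ       
palatal           ç         ʝ       
glottal           h         ɦ       
Every place of articulation has a voiceless member except labiodental, where /f/ would be expected.

labiodental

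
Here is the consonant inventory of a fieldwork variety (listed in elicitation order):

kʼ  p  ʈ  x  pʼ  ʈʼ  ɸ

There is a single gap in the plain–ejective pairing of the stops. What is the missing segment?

/k/

bilabial: plain /p/, ejective /pʼ/.
retroflex: plain /ʈ/, ejective /ʈʼ/.
velar: plain —, ejective /kʼ/.
The velar row has no plain member, so the gap is the plain velar stop /k/.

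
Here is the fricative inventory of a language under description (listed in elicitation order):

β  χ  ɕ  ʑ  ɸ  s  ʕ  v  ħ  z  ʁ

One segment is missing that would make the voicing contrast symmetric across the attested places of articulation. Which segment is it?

Voiceless: /ɸ/ (bilabial), /s/ (alveolar), /ɕ/ (alveolo-palatal), /χ/ (uvular), /ħ/ (pharyngeal).
Voiced: /β/ (bilabial), /v/ (labiodental), /z/ (alveolar), /ʑ/ (alveolo-palatal), /ʁ/ (uvular), /ʕ/ (pharyngeal).
The labiodental row has no voiceless member, so the gap is the voiceless labiodental fricative /f/.

/f/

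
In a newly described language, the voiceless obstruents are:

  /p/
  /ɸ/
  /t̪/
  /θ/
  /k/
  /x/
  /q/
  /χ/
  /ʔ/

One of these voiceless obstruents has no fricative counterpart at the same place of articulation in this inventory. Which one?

/ʔ/

Bilabial: /p/ ~ /ɸ/
Dental: /t̪/ ~ /θ/
Velar: /k/ ~ /x/
Uvular: /q/ ~ /χ/
Glottal: only /ʔ/ (stop); no fricative partner.
So /ʔ/ is the unpaired segment.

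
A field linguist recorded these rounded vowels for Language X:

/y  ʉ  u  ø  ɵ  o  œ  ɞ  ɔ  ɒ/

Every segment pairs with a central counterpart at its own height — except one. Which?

/ɒ/

High: /y/ ~ /ʉ/ ~ /u/
High-mid: /ø/ ~ /ɵ/ ~ /o/
Low-mid: /œ/ ~ /ɞ/ ~ /ɔ/
Low: only /ɒ/ (back); no central partner.
So /ɒ/ is the unpaired segment.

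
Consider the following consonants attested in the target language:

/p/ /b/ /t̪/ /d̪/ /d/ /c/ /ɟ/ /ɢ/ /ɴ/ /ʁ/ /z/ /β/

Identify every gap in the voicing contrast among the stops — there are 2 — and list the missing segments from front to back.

/t/, /q/

Voiceless: /p/ (bilabial), /t̪/ (dental), /c/ (palatal).
Voiced: /b/ (bilabial), /d̪/ (dental), /d/ (alveolar), /ɟ/ (palatal), /ɢ/ (uvular).
Gaps, from front to back: alveolar lacks voiceless (/t/); uvular lacks voiceless (/q/).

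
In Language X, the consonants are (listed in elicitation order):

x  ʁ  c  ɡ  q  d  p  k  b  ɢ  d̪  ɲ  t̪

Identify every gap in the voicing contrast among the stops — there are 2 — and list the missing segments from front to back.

place of articulation  voiceless  voiced  
bilabial          p         b       
dental            t̪        d̪      
alveolar          —         d       
palatal           c         —       
velar             k         ɡ       
uvular            q         ɢ       
Gaps, from front to back: alveolar lacks voiceless (/t/); palatal lacks voiced (/ɟ/).

/t/, /ɟ/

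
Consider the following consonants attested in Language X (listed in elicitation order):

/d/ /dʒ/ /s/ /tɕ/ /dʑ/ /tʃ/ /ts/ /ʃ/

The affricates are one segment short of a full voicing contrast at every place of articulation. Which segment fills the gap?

/dz/

Voiceless: /ts/ (alveolar), /tʃ/ (postalveolar), /tɕ/ (alveolo-palatal).
Voiced: /dʒ/ (postalveolar), /dʑ/ (alveolo-palatal).
The alveolar row has no voiced member, so the gap is the voiced alveolar affricate /dz/.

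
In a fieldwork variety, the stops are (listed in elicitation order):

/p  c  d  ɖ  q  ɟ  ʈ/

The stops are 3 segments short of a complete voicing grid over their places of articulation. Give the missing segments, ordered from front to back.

/b/, /t/, /ɢ/

bilabial: voiceless /p/, voiced —.
alveolar: voiceless —, voiced /d/.
retroflex: voiceless /ʈ/, voiced /ɖ/.
palatal: voiceless /c/, voiced /ɟ/.
uvular: voiceless /q/, voiced —.
Gaps, from front to back: bilabial lacks voiced (/b/); alveolar lacks voiceless (/t/); uvular lacks voiced (/ɢ/).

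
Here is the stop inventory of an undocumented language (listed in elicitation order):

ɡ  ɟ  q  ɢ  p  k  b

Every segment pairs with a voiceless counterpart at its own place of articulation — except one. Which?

Bilabial: /p/ ~ /b/
Velar: /k/ ~ /ɡ/
Uvular: /q/ ~ /ɢ/
Palatal: only /ɟ/ (voiced); no voiceless partner.
So /ɟ/ is the unpaired segment.

/ɟ/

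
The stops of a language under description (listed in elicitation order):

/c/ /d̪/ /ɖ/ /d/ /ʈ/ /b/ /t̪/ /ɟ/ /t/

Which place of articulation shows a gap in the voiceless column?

bilabial

bilabial: voiceless —, voiced /b/.
dental: voiceless /t̪/, voiced /d̪/.
alveolar: voiceless /t/, voiced /d/.
retroflex: voiceless /ʈ/, voiced /ɖ/.
palatal: voiceless /c/, voiced /ɟ/.
Every place of articulation has a voiceless member except bilabial, where /p/ would be expected.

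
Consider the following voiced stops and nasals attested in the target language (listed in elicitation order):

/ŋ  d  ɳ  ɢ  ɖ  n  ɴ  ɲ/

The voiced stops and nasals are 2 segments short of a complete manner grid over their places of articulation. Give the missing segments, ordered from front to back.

/ɟ/, /ɡ/

place of articulation  oral stop  nasal   
alveolar          d         n       
retroflex         ɖ         ɳ       
palatal           —         ɲ       
velar             —         ŋ       
uvular            ɢ         ɴ       
Gaps, from front to back: palatal lacks oral stop (/ɟ/); velar lacks oral stop (/ɡ/).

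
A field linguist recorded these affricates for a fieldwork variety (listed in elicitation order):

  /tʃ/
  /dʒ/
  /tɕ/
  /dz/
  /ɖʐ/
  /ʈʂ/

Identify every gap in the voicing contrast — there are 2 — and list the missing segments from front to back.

place of articulation  voiceless  voiced  
alveolar          —         dz      
postalveolar      tʃ        dʒ      
retroflex         ʈʂ        ɖʐ      
alveolo-palatal   tɕ        —       
Gaps, from front to back: alveolar lacks voiceless (/ts/); alveolo-palatal lacks voiced (/dʑ/).

/ts/, /dʑ/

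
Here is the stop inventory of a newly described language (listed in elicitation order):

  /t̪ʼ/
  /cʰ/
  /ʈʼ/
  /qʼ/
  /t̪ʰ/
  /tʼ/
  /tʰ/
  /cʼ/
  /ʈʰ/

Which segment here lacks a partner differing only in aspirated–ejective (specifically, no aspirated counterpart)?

/qʼ/

Dental: /t̪ʰ/ ~ /t̪ʼ/
Alveolar: /tʰ/ ~ /tʼ/
Retroflex: /ʈʰ/ ~ /ʈʼ/
Palatal: /cʰ/ ~ /cʼ/
Uvular: only /qʼ/ (ejective); no aspirated partner.
So /qʼ/ is the unpaired segment.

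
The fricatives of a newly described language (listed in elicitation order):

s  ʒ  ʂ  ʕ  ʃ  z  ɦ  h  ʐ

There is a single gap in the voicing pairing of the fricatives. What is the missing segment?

alveolar: voiceless /s/, voiced /z/.
postalveolar: voiceless /ʃ/, voiced /ʒ/.
retroflex: voiceless /ʂ/, voiced /ʐ/.
pharyngeal: voiceless —, voiced /ʕ/.
glottal: voiceless /h/, voiced /ɦ/.
The pharyngeal row has no voiceless member, so the gap is the voiceless pharyngeal fricative /ħ/.

/ħ/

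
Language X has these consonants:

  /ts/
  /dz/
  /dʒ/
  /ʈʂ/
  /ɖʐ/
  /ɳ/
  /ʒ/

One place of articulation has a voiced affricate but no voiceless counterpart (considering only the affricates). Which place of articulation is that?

postalveolar

place of articulation  voiceless  voiced  
alveolar          ts        dz      
postalveolar      —         dʒ      
retroflex         ʈʂ        ɖʐ      
Every place of articulation has a voiceless member except postalveolar, where /tʃ/ would be expected.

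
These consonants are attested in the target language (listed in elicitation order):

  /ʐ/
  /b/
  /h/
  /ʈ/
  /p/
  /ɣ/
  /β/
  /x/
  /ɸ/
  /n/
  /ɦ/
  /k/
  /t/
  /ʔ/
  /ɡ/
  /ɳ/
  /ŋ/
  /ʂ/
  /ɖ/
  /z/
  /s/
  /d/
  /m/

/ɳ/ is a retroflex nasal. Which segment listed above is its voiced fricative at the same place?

The voiced fricative at the same place is a voiced retroflex fricative — in this inventory, /ʐ/.

/ʐ/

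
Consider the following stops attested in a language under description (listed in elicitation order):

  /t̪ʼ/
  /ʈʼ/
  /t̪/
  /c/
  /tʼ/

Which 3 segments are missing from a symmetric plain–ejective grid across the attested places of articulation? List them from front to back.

Plain: /t̪/ (dental), /c/ (palatal).
Ejective: /t̪ʼ/ (dental), /tʼ/ (alveolar), /ʈʼ/ (retroflex).
Gaps, from front to back: alveolar lacks plain (/t/); retroflex lacks plain (/ʈ/); palatal lacks ejective (/cʼ/).

/t/, /ʈ/, /cʼ/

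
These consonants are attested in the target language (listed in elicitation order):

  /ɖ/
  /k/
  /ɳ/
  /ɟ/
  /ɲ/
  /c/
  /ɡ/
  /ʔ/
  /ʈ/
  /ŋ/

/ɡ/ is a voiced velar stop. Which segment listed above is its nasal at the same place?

The nasal at the same place is a velar nasal — in this inventory, /ŋ/.

/ŋ/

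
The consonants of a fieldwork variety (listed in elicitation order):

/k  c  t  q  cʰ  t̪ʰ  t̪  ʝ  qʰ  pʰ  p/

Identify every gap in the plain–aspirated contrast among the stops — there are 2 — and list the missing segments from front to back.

Plain: /p/ (bilabial), /t̪/ (dental), /t/ (alveolar), /c/ (palatal), /k/ (velar), /q/ (uvular).
Aspirated: /pʰ/ (bilabial), /t̪ʰ/ (dental), /cʰ/ (palatal), /qʰ/ (uvular).
Gaps, from front to back: alveolar lacks aspirated (/tʰ/); velar lacks aspirated (/kʰ/).

/tʰ/, /kʰ/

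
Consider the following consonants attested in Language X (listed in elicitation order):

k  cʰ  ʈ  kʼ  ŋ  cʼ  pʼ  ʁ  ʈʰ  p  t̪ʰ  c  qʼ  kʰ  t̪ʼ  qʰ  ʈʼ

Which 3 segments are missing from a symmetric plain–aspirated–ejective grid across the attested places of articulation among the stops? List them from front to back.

/pʰ/, /t̪/, /q/

Plain: /p/ (bilabial), /ʈ/ (retroflex), /c/ (palatal), /k/ (velar).
Aspirated: /t̪ʰ/ (dental), /ʈʰ/ (retroflex), /cʰ/ (palatal), /kʰ/ (velar), /qʰ/ (uvular).
Ejective: /pʼ/ (bilabial), /t̪ʼ/ (dental), /ʈʼ/ (retroflex), /cʼ/ (palatal), /kʼ/ (velar), /qʼ/ (uvular).
Gaps, from front to back: bilabial lacks aspirated (/pʰ/); dental lacks plain (/t̪/); uvular lacks plain (/q/).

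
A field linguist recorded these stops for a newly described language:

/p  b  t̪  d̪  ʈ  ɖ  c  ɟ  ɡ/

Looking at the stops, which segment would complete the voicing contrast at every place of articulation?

/k/

bilabial: voiceless /p/, voiced /b/.
dental: voiceless /t̪/, voiced /d̪/.
retroflex: voiceless /ʈ/, voiced /ɖ/.
palatal: voiceless /c/, voiced /ɟ/.
velar: voiceless —, voiced /ɡ/.
The velar row has no voiceless member, so the gap is the voiceless velar stop /k/.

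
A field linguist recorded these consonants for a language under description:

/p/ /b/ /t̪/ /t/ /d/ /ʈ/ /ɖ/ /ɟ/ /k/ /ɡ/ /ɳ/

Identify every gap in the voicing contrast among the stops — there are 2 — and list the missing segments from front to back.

/d̪/, /c/

bilabial: voiceless /p/, voiced /b/.
dental: voiceless /t̪/, voiced —.
alveolar: voiceless /t/, voiced /d/.
retroflex: voiceless /ʈ/, voiced /ɖ/.
palatal: voiceless —, voiced /ɟ/.
velar: voiceless /k/, voiced /ɡ/.
Gaps, from front to back: dental lacks voiced (/d̪/); palatal lacks voiceless (/c/).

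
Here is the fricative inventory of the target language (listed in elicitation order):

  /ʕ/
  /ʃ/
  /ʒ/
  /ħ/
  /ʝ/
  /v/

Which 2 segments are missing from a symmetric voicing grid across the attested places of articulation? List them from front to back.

Voiceless: /ʃ/ (postalveolar), /ħ/ (pharyngeal).
Voiced: /v/ (labiodental), /ʒ/ (postalveolar), /ʝ/ (palatal), /ʕ/ (pharyngeal).
Gaps, from front to back: labiodental lacks voiceless (/f/); palatal lacks voiceless (/ç/).

/f/, /ç/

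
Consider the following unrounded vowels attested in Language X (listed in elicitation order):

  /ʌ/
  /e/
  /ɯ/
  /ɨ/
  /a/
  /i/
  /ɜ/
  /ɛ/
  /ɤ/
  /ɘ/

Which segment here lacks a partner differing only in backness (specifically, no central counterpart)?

/a/

High: /i/ ~ /ɨ/ ~ /ɯ/
High-mid: /e/ ~ /ɘ/ ~ /ɤ/
Low-mid: /ɛ/ ~ /ɜ/ ~ /ʌ/
Low: only /a/ (front); no central partner.
So /a/ is the unpaired segment.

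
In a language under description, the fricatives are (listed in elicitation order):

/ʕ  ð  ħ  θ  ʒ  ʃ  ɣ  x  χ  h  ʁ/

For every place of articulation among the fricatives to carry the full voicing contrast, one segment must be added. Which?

/ɦ/

dental: voiceless /θ/, voiced /ð/.
postalveolar: voiceless /ʃ/, voiced /ʒ/.
velar: voiceless /x/, voiced /ɣ/.
uvular: voiceless /χ/, voiced /ʁ/.
pharyngeal: voiceless /ħ/, voiced /ʕ/.
glottal: voiceless /h/, voiced —.
The glottal row has no voiced member, so the gap is the voiced glottal fricative /ɦ/.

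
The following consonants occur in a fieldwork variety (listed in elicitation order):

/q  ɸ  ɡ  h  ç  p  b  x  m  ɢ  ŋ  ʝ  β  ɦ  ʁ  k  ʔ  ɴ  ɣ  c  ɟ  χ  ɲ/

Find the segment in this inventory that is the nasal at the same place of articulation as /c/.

/c/ is a voiceless palatal stop.
The nasal at the same place is a palatal nasal — in this inventory, /ɲ/.

/ɲ/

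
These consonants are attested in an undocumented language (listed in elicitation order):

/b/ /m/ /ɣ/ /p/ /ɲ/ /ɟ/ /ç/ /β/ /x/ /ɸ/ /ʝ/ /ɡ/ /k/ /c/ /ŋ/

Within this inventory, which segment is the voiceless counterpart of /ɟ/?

/c/

/ɟ/ is a voiced palatal stop.
The voiceless counterpart is a voiceless palatal stop — in this inventory, /c/.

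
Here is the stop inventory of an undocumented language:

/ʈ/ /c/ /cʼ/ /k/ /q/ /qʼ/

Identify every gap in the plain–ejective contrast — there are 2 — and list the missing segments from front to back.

/ʈʼ/, /kʼ/

place of articulation  plain     ejective
retroflex         ʈ         —       
palatal           c         cʼ      
velar             k         —       
uvular            q         qʼ      
Gaps, from front to back: retroflex lacks ejective (/ʈʼ/); velar lacks ejective (/kʼ/).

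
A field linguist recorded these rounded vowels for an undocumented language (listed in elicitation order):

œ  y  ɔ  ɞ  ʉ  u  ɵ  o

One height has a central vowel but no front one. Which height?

high: front /y/, central /ʉ/, back /u/.
high-mid: front —, central /ɵ/, back /o/.
low-mid: front /œ/, central /ɞ/, back /ɔ/.
Every height has a front member except high-mid, where /ø/ would be expected.

high-mid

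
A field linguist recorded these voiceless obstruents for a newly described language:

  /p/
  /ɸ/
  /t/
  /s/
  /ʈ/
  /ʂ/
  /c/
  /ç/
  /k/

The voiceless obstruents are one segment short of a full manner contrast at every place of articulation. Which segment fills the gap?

/x/

Stop: /p/ (bilabial), /t/ (alveolar), /ʈ/ (retroflex), /c/ (palatal), /k/ (velar).
Fricative: /ɸ/ (bilabial), /s/ (alveolar), /ʂ/ (retroflex), /ç/ (palatal).
The velar row has no fricative member, so the gap is the velar fricative /x/.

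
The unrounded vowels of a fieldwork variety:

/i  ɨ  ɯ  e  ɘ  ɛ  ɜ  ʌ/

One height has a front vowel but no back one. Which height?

height            front     central   back    
high              i         ɨ         ɯ       
high-mid          e         ɘ         —       
low-mid           ɛ         ɜ         ʌ       
Every height has a back member except high-mid, where /ɤ/ would be expected.

high-mid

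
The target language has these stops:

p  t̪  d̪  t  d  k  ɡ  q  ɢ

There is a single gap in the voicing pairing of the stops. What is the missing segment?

Voiceless: /p/ (bilabial), /t̪/ (dental), /t/ (alveolar), /k/ (velar), /q/ (uvular).
Voiced: /d̪/ (dental), /d/ (alveolar), /ɡ/ (velar), /ɢ/ (uvular).
The bilabial row has no voiced member, so the gap is the voiced bilabial stop /b/.

/b/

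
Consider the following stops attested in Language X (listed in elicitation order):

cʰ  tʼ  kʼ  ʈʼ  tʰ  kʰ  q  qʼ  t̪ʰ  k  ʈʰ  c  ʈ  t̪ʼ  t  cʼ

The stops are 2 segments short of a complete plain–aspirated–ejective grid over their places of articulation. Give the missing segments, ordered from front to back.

place of articulation  plain     aspirated  ejective
dental            —         t̪ʰ       t̪ʼ     
alveolar          t         tʰ        tʼ      
retroflex         ʈ         ʈʰ        ʈʼ      
palatal           c         cʰ        cʼ      
velar             k         kʰ        kʼ      
uvular            q         —         qʼ      
Gaps, from front to back: dental lacks plain (/t̪/); uvular lacks aspirated (/qʰ/).

/t̪/, /qʰ/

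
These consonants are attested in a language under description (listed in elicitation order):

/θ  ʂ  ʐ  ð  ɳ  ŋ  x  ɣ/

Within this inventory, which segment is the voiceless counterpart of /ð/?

/ð/ is a voiced dental fricative.
The voiceless counterpart is a voiceless dental fricative — in this inventory, /θ/.

/θ/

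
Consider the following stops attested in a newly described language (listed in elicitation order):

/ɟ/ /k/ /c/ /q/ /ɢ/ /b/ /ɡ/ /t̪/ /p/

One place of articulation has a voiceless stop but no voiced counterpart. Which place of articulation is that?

dental

place of articulation  voiceless  voiced  
bilabial          p         b       
dental            t̪        —       
palatal           c         ɟ       
velar             k         ɡ       
uvular            q         ɢ       
Every place of articulation has a voiced member except dental, where /d̪/ would be expected.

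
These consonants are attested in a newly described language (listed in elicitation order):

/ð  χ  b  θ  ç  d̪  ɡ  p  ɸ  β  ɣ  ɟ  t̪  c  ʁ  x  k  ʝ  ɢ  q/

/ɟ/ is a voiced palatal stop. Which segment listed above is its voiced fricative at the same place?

/ʝ/

The voiced fricative at the same place is a voiced palatal fricative — in this inventory, /ʝ/.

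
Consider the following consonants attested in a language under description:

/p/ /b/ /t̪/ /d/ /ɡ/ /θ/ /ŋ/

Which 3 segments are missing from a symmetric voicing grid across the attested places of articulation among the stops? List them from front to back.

bilabial: voiceless /p/, voiced /b/.
dental: voiceless /t̪/, voiced —.
alveolar: voiceless —, voiced /d/.
velar: voiceless —, voiced /ɡ/.
Gaps, from front to back: dental lacks voiced (/d̪/); alveolar lacks voiceless (/t/); velar lacks voiceless (/k/).

/d̪/, /t/, /k/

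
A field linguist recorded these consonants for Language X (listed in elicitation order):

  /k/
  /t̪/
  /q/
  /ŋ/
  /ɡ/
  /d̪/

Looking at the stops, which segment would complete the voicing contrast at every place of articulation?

/ɢ/

dental: voiceless /t̪/, voiced /d̪/.
velar: voiceless /k/, voiced /ɡ/.
uvular: voiceless /q/, voiced —.
The uvular row has no voiced member, so the gap is the voiced uvular stop /ɢ/.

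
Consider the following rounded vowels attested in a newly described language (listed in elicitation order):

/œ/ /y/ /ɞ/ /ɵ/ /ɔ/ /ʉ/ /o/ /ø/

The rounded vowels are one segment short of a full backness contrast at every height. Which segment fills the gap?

high: front /y/, central /ʉ/, back —.
high-mid: front /ø/, central /ɵ/, back /o/.
low-mid: front /œ/, central /ɞ/, back /ɔ/.
The high row has no back member, so the gap is the high back rounded vowel /u/.

/u/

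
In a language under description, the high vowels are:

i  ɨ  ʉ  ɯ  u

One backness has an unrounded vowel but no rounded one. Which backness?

front: unrounded /i/, rounded —.
central: unrounded /ɨ/, rounded /ʉ/.
back: unrounded /ɯ/, rounded /u/.
Every backness has a rounded member except front, where /y/ would be expected.

front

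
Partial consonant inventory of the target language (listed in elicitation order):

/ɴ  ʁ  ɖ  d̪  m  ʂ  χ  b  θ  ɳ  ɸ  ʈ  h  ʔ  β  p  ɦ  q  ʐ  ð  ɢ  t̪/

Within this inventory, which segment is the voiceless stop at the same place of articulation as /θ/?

/θ/ is a voiceless dental fricative.
The voiceless stop at the same place is a voiceless dental stop — in this inventory, /t̪/.

/t̪/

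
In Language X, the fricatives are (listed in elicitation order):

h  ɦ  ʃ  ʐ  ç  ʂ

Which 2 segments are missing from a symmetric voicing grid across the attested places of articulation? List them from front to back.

/ʒ/, /ʝ/

postalveolar: voiceless /ʃ/, voiced —.
retroflex: voiceless /ʂ/, voiced /ʐ/.
palatal: voiceless /ç/, voiced —.
glottal: voiceless /h/, voiced /ɦ/.
Gaps, from front to back: postalveolar lacks voiced (/ʒ/); palatal lacks voiced (/ʝ/).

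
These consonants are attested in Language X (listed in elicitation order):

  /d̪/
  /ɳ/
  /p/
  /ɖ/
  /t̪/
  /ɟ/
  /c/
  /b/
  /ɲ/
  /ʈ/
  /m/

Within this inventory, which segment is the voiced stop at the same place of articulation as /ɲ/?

/ɟ/

/ɲ/ is a palatal nasal.
The voiced stop at the same place is a voiced palatal stop — in this inventory, /ɟ/.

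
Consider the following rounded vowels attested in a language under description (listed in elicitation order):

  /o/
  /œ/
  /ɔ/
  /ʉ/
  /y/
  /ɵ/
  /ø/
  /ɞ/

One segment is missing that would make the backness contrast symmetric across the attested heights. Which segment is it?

high: front /y/, central /ʉ/, back —.
high-mid: front /ø/, central /ɵ/, back /o/.
low-mid: front /œ/, central /ɞ/, back /ɔ/.
The high row has no back member, so the gap is the high back rounded vowel /u/.

/u/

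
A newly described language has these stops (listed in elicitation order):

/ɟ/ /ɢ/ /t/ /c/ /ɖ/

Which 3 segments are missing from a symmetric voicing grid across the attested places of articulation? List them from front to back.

place of articulation  voiceless  voiced  
alveolar          t         —       
retroflex         —         ɖ       
palatal           c         ɟ       
uvular            —         ɢ       
Gaps, from front to back: alveolar lacks voiced (/d/); retroflex lacks voiceless (/ʈ/); uvular lacks voiceless (/q/).

/d/, /ʈ/, /q/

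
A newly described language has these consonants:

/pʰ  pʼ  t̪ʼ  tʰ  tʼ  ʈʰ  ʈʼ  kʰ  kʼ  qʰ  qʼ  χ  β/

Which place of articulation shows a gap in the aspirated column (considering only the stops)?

bilabial: aspirated /pʰ/, ejective /pʼ/.
dental: aspirated —, ejective /t̪ʼ/.
alveolar: aspirated /tʰ/, ejective /tʼ/.
retroflex: aspirated /ʈʰ/, ejective /ʈʼ/.
velar: aspirated /kʰ/, ejective /kʼ/.
uvular: aspirated /qʰ/, ejective /qʼ/.
Every place of articulation has an aspirated member except dental, where /t̪ʰ/ would be expected.

dental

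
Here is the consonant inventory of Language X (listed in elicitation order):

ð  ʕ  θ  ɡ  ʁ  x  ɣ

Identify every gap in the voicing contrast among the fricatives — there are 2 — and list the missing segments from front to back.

/χ/, /ħ/

place of articulation  voiceless  voiced  
dental            θ         ð       
velar             x         ɣ       
uvular            —         ʁ       
pharyngeal        —         ʕ       
Gaps, from front to back: uvular lacks voiceless (/χ/); pharyngeal lacks voiceless (/ħ/).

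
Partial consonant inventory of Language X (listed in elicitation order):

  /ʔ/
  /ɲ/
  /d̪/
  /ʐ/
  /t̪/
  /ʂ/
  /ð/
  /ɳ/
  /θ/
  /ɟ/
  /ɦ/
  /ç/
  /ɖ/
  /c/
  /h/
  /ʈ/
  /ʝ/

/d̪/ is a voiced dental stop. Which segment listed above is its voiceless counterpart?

The voiceless counterpart is a voiceless dental stop — in this inventory, /t̪/.

/t̪/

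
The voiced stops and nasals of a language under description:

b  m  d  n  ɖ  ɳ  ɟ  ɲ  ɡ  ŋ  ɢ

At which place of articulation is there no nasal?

uvular

Oral stop: /b/ (bilabial), /d/ (alveolar), /ɖ/ (retroflex), /ɟ/ (palatal), /ɡ/ (velar), /ɢ/ (uvular).
Nasal: /m/ (bilabial), /n/ (alveolar), /ɳ/ (retroflex), /ɲ/ (palatal), /ŋ/ (velar).
Every place of articulation has a nasal member except uvular, where /ɴ/ would be expected.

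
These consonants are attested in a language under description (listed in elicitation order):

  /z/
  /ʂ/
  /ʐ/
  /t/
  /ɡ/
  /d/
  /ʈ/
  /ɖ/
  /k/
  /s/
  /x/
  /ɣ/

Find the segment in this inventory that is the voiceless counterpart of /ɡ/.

/ɡ/ is a voiced velar stop.
The voiceless counterpart is a voiceless velar stop — in this inventory, /k/.

/k/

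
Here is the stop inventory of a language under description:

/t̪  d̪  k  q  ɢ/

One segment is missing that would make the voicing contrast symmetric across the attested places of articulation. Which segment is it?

Voiceless: /t̪/ (dental), /k/ (velar), /q/ (uvular).
Voiced: /d̪/ (dental), /ɢ/ (uvular).
The velar row has no voiced member, so the gap is the voiced velar stop /ɡ/.

/ɡ/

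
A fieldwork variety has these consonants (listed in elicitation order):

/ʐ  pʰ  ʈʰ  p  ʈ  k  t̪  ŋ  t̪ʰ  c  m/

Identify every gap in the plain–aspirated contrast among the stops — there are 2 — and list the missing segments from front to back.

Plain: /p/ (bilabial), /t̪/ (dental), /ʈ/ (retroflex), /c/ (palatal), /k/ (velar).
Aspirated: /pʰ/ (bilabial), /t̪ʰ/ (dental), /ʈʰ/ (retroflex).
Gaps, from front to back: palatal lacks aspirated (/cʰ/); velar lacks aspirated (/kʰ/).

/cʰ/, /kʰ/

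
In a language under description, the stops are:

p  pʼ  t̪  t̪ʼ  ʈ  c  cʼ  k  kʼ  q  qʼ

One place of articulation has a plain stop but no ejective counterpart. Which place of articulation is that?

retroflex

Plain: /p/ (bilabial), /t̪/ (dental), /ʈ/ (retroflex), /c/ (palatal), /k/ (velar), /q/ (uvular).
Ejective: /pʼ/ (bilabial), /t̪ʼ/ (dental), /cʼ/ (palatal), /kʼ/ (velar), /qʼ/ (uvular).
Every place of articulation has an ejective member except retroflex, where /ʈʼ/ would be expected.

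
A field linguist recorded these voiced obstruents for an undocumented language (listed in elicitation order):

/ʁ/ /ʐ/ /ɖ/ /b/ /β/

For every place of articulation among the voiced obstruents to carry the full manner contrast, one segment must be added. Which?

/ɢ/

bilabial: stop /b/, fricative /β/.
retroflex: stop /ɖ/, fricative /ʐ/.
uvular: stop —, fricative /ʁ/.
The uvular row has no stop member, so the gap is the uvular stop /ɢ/.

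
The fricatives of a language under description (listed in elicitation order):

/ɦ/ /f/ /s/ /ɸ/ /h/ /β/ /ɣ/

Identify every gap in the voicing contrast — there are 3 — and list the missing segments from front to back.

bilabial: voiceless /ɸ/, voiced /β/.
labiodental: voiceless /f/, voiced —.
alveolar: voiceless /s/, voiced —.
velar: voiceless —, voiced /ɣ/.
glottal: voiceless /h/, voiced /ɦ/.
Gaps, from front to back: labiodental lacks voiced (/v/); alveolar lacks voiced (/z/); velar lacks voiceless (/x/).

/v/, /z/, /x/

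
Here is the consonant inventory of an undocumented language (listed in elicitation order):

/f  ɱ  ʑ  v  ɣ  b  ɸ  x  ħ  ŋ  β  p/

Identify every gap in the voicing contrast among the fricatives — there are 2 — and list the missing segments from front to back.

/ɕ/, /ʕ/

place of articulation  voiceless  voiced  
bilabial          ɸ         β       
labiodental       f         v       
alveolo-palatal   —         ʑ       
velar             x         ɣ       
pharyngeal        ħ         —       
Gaps, from front to back: alveolo-palatal lacks voiceless (/ɕ/); pharyngeal lacks voiced (/ʕ/).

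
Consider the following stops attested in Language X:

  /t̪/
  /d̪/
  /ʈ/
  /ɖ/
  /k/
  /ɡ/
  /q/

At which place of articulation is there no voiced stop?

Voiceless: /t̪/ (dental), /ʈ/ (retroflex), /k/ (velar), /q/ (uvular).
Voiced: /d̪/ (dental), /ɖ/ (retroflex), /ɡ/ (velar).
Every place of articulation has a voiced member except uvular, where /ɢ/ would be expected.

uvular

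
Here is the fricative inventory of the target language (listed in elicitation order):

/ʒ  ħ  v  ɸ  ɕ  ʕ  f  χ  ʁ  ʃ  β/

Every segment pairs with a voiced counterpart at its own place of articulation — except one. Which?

/ɕ/

Bilabial: /ɸ/ ~ /β/
Labiodental: /f/ ~ /v/
Postalveolar: /ʃ/ ~ /ʒ/
Uvular: /χ/ ~ /ʁ/
Pharyngeal: /ħ/ ~ /ʕ/
Alveolo-palatal: only /ɕ/ (voiceless); no voiced partner.
So /ɕ/ is the unpaired segment.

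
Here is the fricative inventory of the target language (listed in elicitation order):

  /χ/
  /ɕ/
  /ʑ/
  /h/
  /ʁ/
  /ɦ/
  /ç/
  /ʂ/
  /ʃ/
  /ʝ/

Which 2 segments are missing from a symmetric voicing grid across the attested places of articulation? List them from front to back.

/ʒ/, /ʐ/

place of articulation  voiceless  voiced  
postalveolar      ʃ         —       
retroflex         ʂ         —       
alveolo-palatal   ɕ         ʑ       
palatal           ç         ʝ       
uvular            χ         ʁ       
glottal           h         ɦ       
Gaps, from front to back: postalveolar lacks voiced (/ʒ/); retroflex lacks voiced (/ʐ/).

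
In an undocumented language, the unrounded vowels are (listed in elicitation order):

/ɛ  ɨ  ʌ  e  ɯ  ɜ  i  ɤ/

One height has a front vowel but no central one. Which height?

height            front     central   back    
high              i         ɨ         ɯ       
high-mid          e         —         ɤ       
low-mid           ɛ         ɜ         ʌ       
Every height has a central member except high-mid, where /ɘ/ would be expected.

high-mid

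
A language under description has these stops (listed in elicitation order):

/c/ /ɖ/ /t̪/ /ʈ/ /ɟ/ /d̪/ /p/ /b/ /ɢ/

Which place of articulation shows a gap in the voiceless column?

uvular

Voiceless: /p/ (bilabial), /t̪/ (dental), /ʈ/ (retroflex), /c/ (palatal).
Voiced: /b/ (bilabial), /d̪/ (dental), /ɖ/ (retroflex), /ɟ/ (palatal), /ɢ/ (uvular).
Every place of articulation has a voiceless member except uvular, where /q/ would be expected.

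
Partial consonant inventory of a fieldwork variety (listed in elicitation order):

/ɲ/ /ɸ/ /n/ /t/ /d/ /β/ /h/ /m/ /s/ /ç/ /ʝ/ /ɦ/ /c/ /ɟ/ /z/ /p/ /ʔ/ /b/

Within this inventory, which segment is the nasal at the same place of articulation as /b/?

/m/

/b/ is a voiced bilabial stop.
The nasal at the same place is a bilabial nasal — in this inventory, /m/.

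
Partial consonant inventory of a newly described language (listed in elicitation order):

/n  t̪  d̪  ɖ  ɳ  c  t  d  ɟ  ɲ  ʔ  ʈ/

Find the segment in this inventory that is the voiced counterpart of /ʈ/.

/ʈ/ is a voiceless retroflex stop.
The voiced counterpart is a voiced retroflex stop — in this inventory, /ɖ/.

/ɖ/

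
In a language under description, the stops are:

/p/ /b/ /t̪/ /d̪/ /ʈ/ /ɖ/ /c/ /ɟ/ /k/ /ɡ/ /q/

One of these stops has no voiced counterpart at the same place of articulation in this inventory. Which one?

/q/

Bilabial: /p/ ~ /b/
Dental: /t̪/ ~ /d̪/
Retroflex: /ʈ/ ~ /ɖ/
Palatal: /c/ ~ /ɟ/
Velar: /k/ ~ /ɡ/
Uvular: only /q/ (voiceless); no voiced partner.
So /q/ is the unpaired segment.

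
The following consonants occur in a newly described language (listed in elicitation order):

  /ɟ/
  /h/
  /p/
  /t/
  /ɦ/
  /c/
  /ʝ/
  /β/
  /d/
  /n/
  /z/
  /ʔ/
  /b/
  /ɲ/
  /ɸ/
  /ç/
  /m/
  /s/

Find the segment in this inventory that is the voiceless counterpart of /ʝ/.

/ʝ/ is a voiced palatal fricative.
The voiceless counterpart is a voiceless palatal fricative — in this inventory, /ç/.

/ç/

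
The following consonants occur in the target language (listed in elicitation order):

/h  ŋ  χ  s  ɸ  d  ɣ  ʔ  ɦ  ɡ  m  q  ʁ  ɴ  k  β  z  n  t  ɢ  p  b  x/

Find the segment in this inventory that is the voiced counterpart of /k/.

/ɡ/

/k/ is a voiceless velar stop.
The voiced counterpart is a voiced velar stop — in this inventory, /ɡ/.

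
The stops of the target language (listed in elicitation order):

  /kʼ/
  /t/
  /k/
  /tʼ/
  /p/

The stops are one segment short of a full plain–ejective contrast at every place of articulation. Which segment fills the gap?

bilabial: plain /p/, ejective —.
alveolar: plain /t/, ejective /tʼ/.
velar: plain /k/, ejective /kʼ/.
The bilabial row has no ejective member, so the gap is the ejective bilabial stop /pʼ/.

/pʼ/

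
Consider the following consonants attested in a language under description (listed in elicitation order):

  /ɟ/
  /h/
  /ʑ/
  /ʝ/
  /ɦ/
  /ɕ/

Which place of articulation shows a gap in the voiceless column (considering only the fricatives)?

alveolo-palatal: voiceless /ɕ/, voiced /ʑ/.
palatal: voiceless —, voiced /ʝ/.
glottal: voiceless /h/, voiced /ɦ/.
Every place of articulation has a voiceless member except palatal, where /ç/ would be expected.

palatal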